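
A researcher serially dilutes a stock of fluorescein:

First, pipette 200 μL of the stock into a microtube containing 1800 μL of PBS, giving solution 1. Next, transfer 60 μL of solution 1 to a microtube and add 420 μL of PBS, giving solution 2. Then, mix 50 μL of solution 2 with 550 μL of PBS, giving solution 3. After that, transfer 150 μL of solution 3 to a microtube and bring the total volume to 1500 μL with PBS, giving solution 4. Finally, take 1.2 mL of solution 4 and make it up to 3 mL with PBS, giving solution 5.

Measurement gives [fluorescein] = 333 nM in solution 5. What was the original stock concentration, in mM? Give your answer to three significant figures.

Step 1: 200 μL + 1800 μL = 2000 μL total → factor 2000/200 = 10
Step 2: 60 μL + 420 μL = 480 μL total → factor 480/60 = 8
Step 3: 50 μL + 550 μL = 600 μL total → factor 600/50 = 12
Step 4: 150 μL brought to 1500 μL → factor 1500/150 = 10
Step 5: 1.2 mL brought to 3 mL → factor 3/1.2 = 2.5
Overall dilution factor = 10 × 8 × 12 × 10 × 2.5 = 24000
Stock = 333 nM × 24000 = 7.992 × 10^6 nM = 7.99 mM

7.99 mM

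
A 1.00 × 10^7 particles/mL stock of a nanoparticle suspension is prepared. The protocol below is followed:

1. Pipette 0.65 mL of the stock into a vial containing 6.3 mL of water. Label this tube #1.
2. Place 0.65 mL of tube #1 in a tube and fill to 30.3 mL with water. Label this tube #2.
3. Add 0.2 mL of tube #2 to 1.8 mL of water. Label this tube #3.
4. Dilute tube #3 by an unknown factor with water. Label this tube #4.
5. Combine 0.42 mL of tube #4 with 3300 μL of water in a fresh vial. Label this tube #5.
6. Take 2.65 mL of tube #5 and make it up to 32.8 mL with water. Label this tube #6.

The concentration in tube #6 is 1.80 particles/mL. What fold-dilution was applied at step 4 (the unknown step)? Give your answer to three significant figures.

Step 1: 0.65 mL + 6.3 mL = 6.95 mL total → factor 6.95/0.65 = 10.692
Step 2: 0.65 mL brought to 30.3 mL → factor 30.3/0.65 = 46.615
Step 3: 0.2 mL + 1.8 mL = 2 mL total → factor 2/0.2 = 10
Step 4: unknown factor x
Step 5: 0.42 mL + 3300 μL = 3.72 mL total → factor 3.72/0.42 = 8.8571
Step 6: 2.65 mL brought to 32.8 mL → factor 32.8/2.65 = 12.377
Product of known-step factors = 5.4641 × 10^5
Overall factor = 1.00 × 10^7 particles/mL / (1.80 particles/mL) = 5.5556 × 10^6
x = 5.5556 × 10^6 / 5.4641 × 10^5 = 10.2

10.2-fold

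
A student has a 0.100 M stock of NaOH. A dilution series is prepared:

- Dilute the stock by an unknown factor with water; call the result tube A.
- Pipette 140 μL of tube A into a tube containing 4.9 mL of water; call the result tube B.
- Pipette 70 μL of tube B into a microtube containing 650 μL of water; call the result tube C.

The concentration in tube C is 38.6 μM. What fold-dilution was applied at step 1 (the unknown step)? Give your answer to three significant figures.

7.00-fold

Step 1: unknown factor x
Step 2: 140 μL + 4.9 mL = 5040 μL total → factor 5040/140 = 36
Step 3: 70 μL + 650 μL = 720 μL total → factor 720/70 = 10.286
Product of known-step factors = 370.29
Overall factor = 0.100 M / (38.6 μM) = 2590.7
x = 2590.7 / 370.29 = 7.00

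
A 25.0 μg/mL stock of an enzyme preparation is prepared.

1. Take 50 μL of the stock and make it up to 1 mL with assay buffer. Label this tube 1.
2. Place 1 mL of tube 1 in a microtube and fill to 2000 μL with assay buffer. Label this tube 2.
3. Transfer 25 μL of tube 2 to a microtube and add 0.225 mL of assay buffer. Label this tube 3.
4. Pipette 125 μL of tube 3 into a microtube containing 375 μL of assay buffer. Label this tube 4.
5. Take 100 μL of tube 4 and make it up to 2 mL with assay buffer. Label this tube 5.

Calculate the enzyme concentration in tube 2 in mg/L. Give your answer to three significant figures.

0.625 mg/L

Step 1: 50 μL brought to 1 mL → factor 1000/50 = 20
Step 2: 1 mL brought to 2000 μL → factor 2/1 = 2
Dilution factor through tube 2 = 20 × 2 = 40
[tube 2] = 25.0 μg/mL / 40 = 0.6250 μg/mL = 0.625 mg/L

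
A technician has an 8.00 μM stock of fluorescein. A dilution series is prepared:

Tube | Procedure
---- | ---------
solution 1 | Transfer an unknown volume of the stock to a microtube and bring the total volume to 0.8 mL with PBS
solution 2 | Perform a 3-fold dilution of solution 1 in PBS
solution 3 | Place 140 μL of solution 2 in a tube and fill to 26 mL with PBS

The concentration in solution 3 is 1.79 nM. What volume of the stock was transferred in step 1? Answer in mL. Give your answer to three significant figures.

0.0997 mL

Step 1: v brought to 0.8 mL → factor = 0.8 mL/v
Step 2: 3-fold → factor 3
Step 3: 140 μL brought to 26 mL → factor 26000/140 = 185.71
Product of known-step factors = 557.14
Overall factor = 8.00 μM / (1.79 nM) = 4469.3
Step-1 factor = 4469.3 / 557.14 = 8.0218
v = 0.8 mL / 8.0218 = 0.0997 mL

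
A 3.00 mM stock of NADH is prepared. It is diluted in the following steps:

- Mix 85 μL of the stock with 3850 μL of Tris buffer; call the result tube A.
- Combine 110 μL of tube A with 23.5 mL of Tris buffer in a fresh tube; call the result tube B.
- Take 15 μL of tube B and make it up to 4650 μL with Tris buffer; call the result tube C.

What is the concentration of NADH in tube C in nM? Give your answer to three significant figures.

Step 1: 85 μL + 3850 μL = 3935 μL total → factor 3935/85 = 46.294
Step 2: 110 μL + 23.5 mL = 23610 μL total → factor 23610/110 = 214.64
Step 3: 15 μL brought to 4650 μL → factor 4650/15 = 310
Overall dilution factor = 46.294 × 214.64 × 310 = 3.0803 × 10^6
Final = 3.00 mM / 3.0803 × 10^6 = 9.739 × 10^-7 mM = 0.974 nM

0.974 nM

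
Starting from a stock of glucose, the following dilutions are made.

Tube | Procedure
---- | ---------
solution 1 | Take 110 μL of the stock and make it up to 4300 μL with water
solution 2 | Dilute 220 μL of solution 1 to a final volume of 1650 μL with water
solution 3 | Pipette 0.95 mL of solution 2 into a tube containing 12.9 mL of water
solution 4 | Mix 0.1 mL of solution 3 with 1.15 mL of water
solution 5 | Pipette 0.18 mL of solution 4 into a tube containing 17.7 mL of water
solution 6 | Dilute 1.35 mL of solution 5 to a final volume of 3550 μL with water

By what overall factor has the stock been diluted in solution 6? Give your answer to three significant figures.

1.40 × 10^7

Step 1: 110 μL brought to 4300 μL → factor 4300/110 = 39.091
Step 2: 220 μL brought to 1650 μL → factor 1650/220 = 7.5
Step 3: 0.95 mL + 12.9 mL = 13.85 mL total → factor 13.85/0.95 = 14.579
Step 4: 0.1 mL + 1.15 mL = 1.25 mL total → factor 1.25/0.1 = 12.5
Step 5: 0.18 mL + 17.7 mL = 17.88 mL total → factor 17.88/0.18 = 99.333
Step 6: 1.35 mL brought to 3550 μL → factor 3.55/1.35 = 2.6296
Overall dilution factor = 39.091 × 7.5 × 14.579 × 12.5 × 99.333 × 2.6296 = 1.3956 × 10^7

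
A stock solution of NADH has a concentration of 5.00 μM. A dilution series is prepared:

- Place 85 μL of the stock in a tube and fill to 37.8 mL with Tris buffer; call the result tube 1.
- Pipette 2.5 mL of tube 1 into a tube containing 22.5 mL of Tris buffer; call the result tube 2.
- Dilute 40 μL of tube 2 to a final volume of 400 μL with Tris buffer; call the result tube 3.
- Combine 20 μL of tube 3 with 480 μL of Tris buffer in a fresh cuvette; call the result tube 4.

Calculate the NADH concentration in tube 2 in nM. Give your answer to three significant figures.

Step 1: 85 μL brought to 37.8 mL → factor 37800/85 = 444.71
Step 2: 2.5 mL + 22.5 mL = 25 mL total → factor 25/2.5 = 10
Dilution factor through tube 2 = 444.71 × 10 = 4447.1
[tube 2] = 5.00 μM / 4447.1 = 0.001124 μM = 1.12 nM

1.12 nM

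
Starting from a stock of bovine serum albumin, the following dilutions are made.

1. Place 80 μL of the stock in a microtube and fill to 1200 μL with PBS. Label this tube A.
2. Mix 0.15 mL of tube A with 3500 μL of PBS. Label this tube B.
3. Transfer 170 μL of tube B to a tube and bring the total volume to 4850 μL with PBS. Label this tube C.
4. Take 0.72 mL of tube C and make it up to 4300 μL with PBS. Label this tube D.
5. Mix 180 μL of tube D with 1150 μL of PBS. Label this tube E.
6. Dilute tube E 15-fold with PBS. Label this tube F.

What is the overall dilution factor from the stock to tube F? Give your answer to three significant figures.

6.89 × 10^6

Step 1: 80 μL brought to 1200 μL → factor 1200/80 = 15
Step 2: 0.15 mL + 3500 μL = 3.65 mL total → factor 3.65/0.15 = 24.333
Step 3: 170 μL brought to 4850 μL → factor 4850/170 = 28.529
Step 4: 0.72 mL brought to 4300 μL → factor 4.3/0.72 = 5.9722
Step 5: 180 μL + 1150 μL = 1330 μL total → factor 1330/180 = 7.3889
Step 6: 15-fold → factor 15
Overall dilution factor = 15 × 24.333 × 28.529 × 5.9722 × 7.3889 × 15 = 6.8927 × 10^6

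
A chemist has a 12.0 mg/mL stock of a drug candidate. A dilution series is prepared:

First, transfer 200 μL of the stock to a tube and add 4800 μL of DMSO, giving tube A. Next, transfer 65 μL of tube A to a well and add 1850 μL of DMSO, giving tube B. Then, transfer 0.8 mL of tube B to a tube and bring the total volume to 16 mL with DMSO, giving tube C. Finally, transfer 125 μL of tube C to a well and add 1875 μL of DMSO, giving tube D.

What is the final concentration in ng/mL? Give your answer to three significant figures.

Step 1: 200 μL + 4800 μL = 5000 μL total → factor 5000/200 = 25
Step 2: 65 μL + 1850 μL = 1915 μL total → factor 1915/65 = 29.462
Step 3: 0.8 mL brought to 16 mL → factor 16/0.8 = 20
Step 4: 125 μL + 1875 μL = 2000 μL total → factor 2000/125 = 16
Overall dilution factor = 25 × 29.462 × 20 × 16 = 2.3569 × 10^5
Final = 12.0 mg/mL / 2.3569 × 10^5 = 5.091 × 10^-5 mg/mL = 50.9 ng/mL

50.9 ng/mL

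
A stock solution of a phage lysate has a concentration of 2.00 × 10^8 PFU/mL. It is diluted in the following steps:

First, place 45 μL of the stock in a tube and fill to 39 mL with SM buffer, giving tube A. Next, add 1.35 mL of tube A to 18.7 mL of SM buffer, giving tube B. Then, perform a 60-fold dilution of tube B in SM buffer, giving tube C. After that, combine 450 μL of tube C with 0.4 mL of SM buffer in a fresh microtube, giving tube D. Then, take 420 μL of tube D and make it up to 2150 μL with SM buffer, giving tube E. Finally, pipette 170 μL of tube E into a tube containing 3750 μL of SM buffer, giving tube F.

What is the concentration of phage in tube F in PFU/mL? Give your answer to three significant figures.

Step 1: 45 μL brought to 39 mL → factor 39000/45 = 866.67
Step 2: 1.35 mL + 18.7 mL = 20.05 mL total → factor 20.05/1.35 = 14.852
Step 3: 60-fold → factor 60
Step 4: 450 μL + 0.4 mL = 850 μL total → factor 850/450 = 1.8889
Step 5: 420 μL brought to 2150 μL → factor 2150/420 = 5.119
Step 6: 170 μL + 3750 μL = 3920 μL total → factor 3920/170 = 23.059
Overall dilution factor = 866.67 × 14.852 × 60 × 1.8889 × 5.119 × 23.059 = 1.7219 × 10^8
Final = 2.00 × 10^8 PFU/mL / 1.7219 × 10^8 = 1.16 PFU/mL

1.16 PFU/mL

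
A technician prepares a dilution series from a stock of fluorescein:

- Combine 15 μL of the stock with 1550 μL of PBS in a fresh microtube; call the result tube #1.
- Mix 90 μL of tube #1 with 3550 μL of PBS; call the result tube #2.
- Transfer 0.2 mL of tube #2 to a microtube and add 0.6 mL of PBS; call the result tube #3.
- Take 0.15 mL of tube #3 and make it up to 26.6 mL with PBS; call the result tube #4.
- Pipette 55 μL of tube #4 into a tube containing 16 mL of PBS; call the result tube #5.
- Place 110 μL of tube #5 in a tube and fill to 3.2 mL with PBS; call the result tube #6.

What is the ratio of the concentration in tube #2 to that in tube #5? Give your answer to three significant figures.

2.07 × 10^5

Step 1: 15 μL + 1550 μL = 1565 μL total → factor 1565/15 = 104.33
Step 2: 90 μL + 3550 μL = 3640 μL total → factor 3640/90 = 40.444
Step 3: 0.2 mL + 0.6 mL = 0.8 mL total → factor 0.8/0.2 = 4
Step 4: 0.15 mL brought to 26.6 mL → factor 26.6/0.15 = 177.33
Step 5: 55 μL + 16 mL = 16055 μL total → factor 16055/55 = 291.91
Dilution factor to tube #2 = 4219.7; to tube #5 = 8.7374 × 10^8
[tube #2]/[tube #5] = (factor to tube #5)/(factor to tube #2) = 8.7374 × 10^8/4219.7 = 2.07 × 10^5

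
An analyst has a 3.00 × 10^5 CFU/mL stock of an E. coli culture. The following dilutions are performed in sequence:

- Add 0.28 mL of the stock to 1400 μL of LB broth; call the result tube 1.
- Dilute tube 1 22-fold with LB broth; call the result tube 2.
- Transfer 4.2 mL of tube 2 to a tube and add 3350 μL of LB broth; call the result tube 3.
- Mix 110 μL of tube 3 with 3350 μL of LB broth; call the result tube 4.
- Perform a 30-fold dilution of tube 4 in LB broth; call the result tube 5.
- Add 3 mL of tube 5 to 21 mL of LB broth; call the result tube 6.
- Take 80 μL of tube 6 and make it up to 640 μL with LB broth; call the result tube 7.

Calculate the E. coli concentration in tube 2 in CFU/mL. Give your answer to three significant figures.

2.27 × 10^3 CFU/mL

Step 1: 0.28 mL + 1400 μL = 1.68 mL total → factor 1.68/0.28 = 6
Step 2: 22-fold → factor 22
Dilution factor through tube 2 = 6 × 22 = 132
[tube 2] = 3.00 × 10^5 CFU/mL / 132 = 2.27 × 10^3 CFU/mL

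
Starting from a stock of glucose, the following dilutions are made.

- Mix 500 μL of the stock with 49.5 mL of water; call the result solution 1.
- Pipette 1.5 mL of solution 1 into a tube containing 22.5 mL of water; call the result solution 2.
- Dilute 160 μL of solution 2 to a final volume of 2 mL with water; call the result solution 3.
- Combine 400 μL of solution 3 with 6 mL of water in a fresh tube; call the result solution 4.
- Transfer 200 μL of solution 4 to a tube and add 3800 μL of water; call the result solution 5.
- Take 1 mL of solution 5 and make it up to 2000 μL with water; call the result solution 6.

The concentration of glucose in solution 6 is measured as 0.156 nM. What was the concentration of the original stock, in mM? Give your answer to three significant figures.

2.00 mM

Step 1: 500 μL + 49.5 mL = 50000 μL total → factor 50000/500 = 100
Step 2: 1.5 mL + 22.5 mL = 24 mL total → factor 24/1.5 = 16
Step 3: 160 μL brought to 2 mL → factor 2000/160 = 12.5
Step 4: 400 μL + 6 mL = 6400 μL total → factor 6400/400 = 16
Step 5: 200 μL + 3800 μL = 4000 μL total → factor 4000/200 = 20
Step 6: 1 mL brought to 2000 μL → factor 2/1 = 2
Overall dilution factor = 100 × 16 × 12.5 × 16 × 20 × 2 = 1.28 × 10^7
Stock = 0.156 nM × 1.28 × 10^7 = 1.997 × 10^6 nM = 2.00 mM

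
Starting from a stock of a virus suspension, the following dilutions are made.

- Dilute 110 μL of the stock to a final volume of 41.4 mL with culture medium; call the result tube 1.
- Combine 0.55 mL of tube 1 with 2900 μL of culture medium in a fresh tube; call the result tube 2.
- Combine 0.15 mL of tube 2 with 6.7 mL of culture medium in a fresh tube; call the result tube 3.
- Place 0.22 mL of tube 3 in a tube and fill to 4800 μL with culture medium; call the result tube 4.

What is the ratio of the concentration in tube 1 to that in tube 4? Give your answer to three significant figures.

6.25 × 10^3

Step 1: 110 μL brought to 41.4 mL → factor 41400/110 = 376.36
Step 2: 0.55 mL + 2900 μL = 3.45 mL total → factor 3.45/0.55 = 6.2727
Step 3: 0.15 mL + 6.7 mL = 6.85 mL total → factor 6.85/0.15 = 45.667
Step 4: 0.22 mL brought to 4800 μL → factor 4.8/0.22 = 21.818
Dilution factor to tube 1 = 376.36; to tube 4 = 2.3522 × 10^6
[tube 1]/[tube 4] = (factor to tube 4)/(factor to tube 1) = 2.3522 × 10^6/376.36 = 6.25 × 10^3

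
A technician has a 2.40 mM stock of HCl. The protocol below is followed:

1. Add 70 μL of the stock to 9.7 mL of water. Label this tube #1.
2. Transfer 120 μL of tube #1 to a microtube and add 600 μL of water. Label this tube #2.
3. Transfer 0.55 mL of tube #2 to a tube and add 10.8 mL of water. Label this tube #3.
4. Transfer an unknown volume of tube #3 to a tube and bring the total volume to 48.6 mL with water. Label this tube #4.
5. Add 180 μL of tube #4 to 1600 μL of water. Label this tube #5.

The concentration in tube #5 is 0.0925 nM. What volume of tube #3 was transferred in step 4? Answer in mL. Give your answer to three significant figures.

Step 1: 70 μL + 9.7 mL = 9770 μL total → factor 9770/70 = 139.57
Step 2: 120 μL + 600 μL = 720 μL total → factor 720/120 = 6
Step 3: 0.55 mL + 10.8 mL = 11.35 mL total → factor 11.35/0.55 = 20.636
Step 4: v brought to 48.6 mL → factor = 48.6 mL/v
Step 5: 180 μL + 1600 μL = 1780 μL total → factor 1780/180 = 9.8889
Product of known-step factors = 1.7089 × 10^5
Overall factor = 2.40 mM / (0.0925 nM) = 2.5946 × 10^7
Step-4 factor = 2.5946 × 10^7 / 1.7089 × 10^5 = 151.82
v = 48.6 mL / 151.82 = 0.320 mL

0.320 mL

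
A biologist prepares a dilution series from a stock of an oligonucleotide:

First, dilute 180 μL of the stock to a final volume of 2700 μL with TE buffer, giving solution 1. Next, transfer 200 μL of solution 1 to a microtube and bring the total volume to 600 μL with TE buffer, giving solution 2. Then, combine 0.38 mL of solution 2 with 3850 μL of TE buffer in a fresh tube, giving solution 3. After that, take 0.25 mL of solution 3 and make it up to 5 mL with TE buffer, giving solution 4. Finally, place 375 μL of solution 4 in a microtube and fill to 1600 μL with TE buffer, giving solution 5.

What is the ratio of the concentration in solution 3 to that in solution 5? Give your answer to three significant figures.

85.3

Step 1: 180 μL brought to 2700 μL → factor 2700/180 = 15
Step 2: 200 μL brought to 600 μL → factor 600/200 = 3
Step 3: 0.38 mL + 3850 μL = 4.23 mL total → factor 4.23/0.38 = 11.132
Step 4: 0.25 mL brought to 5 mL → factor 5/0.25 = 20
Step 5: 375 μL brought to 1600 μL → factor 1600/375 = 4.2667
Dilution factor to solution 3 = 500.92; to solution 5 = 42745
[solution 3]/[solution 5] = (factor to solution 5)/(factor to solution 3) = 42745/500.92 = 85.3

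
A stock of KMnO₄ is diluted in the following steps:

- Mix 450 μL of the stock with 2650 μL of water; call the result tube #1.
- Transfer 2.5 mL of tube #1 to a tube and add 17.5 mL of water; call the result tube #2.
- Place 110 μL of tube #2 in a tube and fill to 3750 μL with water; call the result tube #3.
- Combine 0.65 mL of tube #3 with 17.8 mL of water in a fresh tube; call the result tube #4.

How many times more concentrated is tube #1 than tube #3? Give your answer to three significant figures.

273

Step 1: 450 μL + 2650 μL = 3100 μL total → factor 3100/450 = 6.8889
Step 2: 2.5 mL + 17.5 mL = 20 mL total → factor 20/2.5 = 8
Step 3: 110 μL brought to 3750 μL → factor 3750/110 = 34.091
Dilution factor to tube #1 = 6.8889; to tube #3 = 1878.8
[tube #1]/[tube #3] = (factor to tube #3)/(factor to tube #1) = 1878.8/6.8889 = 273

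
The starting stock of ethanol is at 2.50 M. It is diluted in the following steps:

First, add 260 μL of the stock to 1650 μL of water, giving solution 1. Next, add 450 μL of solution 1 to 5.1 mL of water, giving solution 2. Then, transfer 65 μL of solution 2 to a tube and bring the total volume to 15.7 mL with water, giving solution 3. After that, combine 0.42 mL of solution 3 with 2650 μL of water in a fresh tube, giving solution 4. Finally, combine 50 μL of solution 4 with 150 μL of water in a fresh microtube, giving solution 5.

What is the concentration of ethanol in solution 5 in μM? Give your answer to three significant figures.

3.91 μM

Step 1: 260 μL + 1650 μL = 1910 μL total → factor 1910/260 = 7.3462
Step 2: 450 μL + 5.1 mL = 5550 μL total → factor 5550/450 = 12.333
Step 3: 65 μL brought to 15.7 mL → factor 15700/65 = 241.54
Step 4: 0.42 mL + 2650 μL = 3.07 mL total → factor 3.07/0.42 = 7.3095
Step 5: 50 μL + 150 μL = 200 μL total → factor 200/50 = 4
Overall dilution factor = 7.3462 × 12.333 × 241.54 × 7.3095 × 4 = 6.3985 × 10^5
Final = 2.50 M / 6.3985 × 10^5 = 3.907 × 10^-6 M = 3.91 μM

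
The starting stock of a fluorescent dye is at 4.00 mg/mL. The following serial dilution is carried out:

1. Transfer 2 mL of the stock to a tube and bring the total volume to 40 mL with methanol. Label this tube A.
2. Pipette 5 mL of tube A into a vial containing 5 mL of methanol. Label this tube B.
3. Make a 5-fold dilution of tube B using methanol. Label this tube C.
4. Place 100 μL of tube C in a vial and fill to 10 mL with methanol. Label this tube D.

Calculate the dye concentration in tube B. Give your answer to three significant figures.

Step 1: 2 mL brought to 40 mL → factor 40/2 = 20
Step 2: 5 mL + 5 mL = 10 mL total → factor 10/5 = 2
Dilution factor through tube B = 20 × 2 = 40
[tube B] = 4.00 mg/mL / 40 = 0.100 mg/mL

0.100 mg/mL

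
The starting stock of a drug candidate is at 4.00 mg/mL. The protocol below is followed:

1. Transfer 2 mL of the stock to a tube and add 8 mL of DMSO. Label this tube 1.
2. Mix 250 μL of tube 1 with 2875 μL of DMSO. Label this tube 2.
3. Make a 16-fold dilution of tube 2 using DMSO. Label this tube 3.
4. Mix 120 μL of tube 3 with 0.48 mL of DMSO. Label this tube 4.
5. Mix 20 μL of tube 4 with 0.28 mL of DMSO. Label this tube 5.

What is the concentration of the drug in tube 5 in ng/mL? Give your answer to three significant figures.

53.3 ng/mL

Step 1: 2 mL + 8 mL = 10 mL total → factor 10/2 = 5
Step 2: 250 μL + 2875 μL = 3125 μL total → factor 3125/250 = 12.5
Step 3: 16-fold → factor 16
Step 4: 120 μL + 0.48 mL = 600 μL total → factor 600/120 = 5
Step 5: 20 μL + 0.28 mL = 300 μL total → factor 300/20 = 15
Overall dilution factor = 5 × 12.5 × 16 × 5 × 15 = 75000
Final = 4.00 mg/mL / 75000 = 5.333 × 10^-5 mg/mL = 53.3 ng/mL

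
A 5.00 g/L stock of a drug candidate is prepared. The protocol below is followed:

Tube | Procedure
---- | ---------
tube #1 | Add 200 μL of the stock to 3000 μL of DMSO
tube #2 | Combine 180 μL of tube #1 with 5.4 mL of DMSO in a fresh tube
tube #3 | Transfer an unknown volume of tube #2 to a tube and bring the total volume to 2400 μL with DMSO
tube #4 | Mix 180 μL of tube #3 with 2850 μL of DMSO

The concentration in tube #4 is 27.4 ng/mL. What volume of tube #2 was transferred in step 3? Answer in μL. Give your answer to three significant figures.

110 μL

Step 1: 200 μL + 3000 μL = 3200 μL total → factor 3200/200 = 16
Step 2: 180 μL + 5.4 mL = 5580 μL total → factor 5580/180 = 31
Step 3: v brought to 2400 μL → factor = 2400 μL/v
Step 4: 180 μL + 2850 μL = 3030 μL total → factor 3030/180 = 16.833
Product of known-step factors = 8349.3
Overall factor = 5.00 g/L / (27.4 ng/mL) = 1.8248 × 10^5
Step-3 factor = 1.8248 × 10^5 / 8349.3 = 21.856
v = 2400 μL / 21.856 = 110 μL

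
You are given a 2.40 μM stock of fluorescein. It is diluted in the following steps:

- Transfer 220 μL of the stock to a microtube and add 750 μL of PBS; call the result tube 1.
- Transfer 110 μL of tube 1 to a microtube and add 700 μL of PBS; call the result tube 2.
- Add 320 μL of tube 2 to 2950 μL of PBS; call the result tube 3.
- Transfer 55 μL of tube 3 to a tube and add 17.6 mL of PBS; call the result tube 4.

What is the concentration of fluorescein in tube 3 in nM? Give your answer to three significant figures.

7.23 nM

Step 1: 220 μL + 750 μL = 970 μL total → factor 970/220 = 4.4091
Step 2: 110 μL + 700 μL = 810 μL total → factor 810/110 = 7.3636
Step 3: 320 μL + 2950 μL = 3270 μL total → factor 3270/320 = 10.219
Dilution factor through tube 3 = 4.4091 × 7.3636 × 10.219 = 331.77
[tube 3] = 2.40 μM / 331.77 = 0.007234 μM = 7.23 nM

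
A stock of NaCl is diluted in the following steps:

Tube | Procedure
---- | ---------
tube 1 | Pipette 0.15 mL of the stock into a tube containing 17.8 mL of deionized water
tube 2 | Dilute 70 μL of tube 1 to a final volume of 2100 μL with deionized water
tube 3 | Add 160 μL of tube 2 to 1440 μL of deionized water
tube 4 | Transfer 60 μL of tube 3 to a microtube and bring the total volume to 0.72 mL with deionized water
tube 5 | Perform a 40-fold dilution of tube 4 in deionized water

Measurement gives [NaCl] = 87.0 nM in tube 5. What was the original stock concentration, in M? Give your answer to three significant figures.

1.50 M

Step 1: 0.15 mL + 17.8 mL = 17.95 mL total → factor 17.95/0.15 = 119.67
Step 2: 70 μL brought to 2100 μL → factor 2100/70 = 30
Step 3: 160 μL + 1440 μL = 1600 μL total → factor 1600/160 = 10
Step 4: 60 μL brought to 0.72 mL → factor 720/60 = 12
Step 5: 40-fold → factor 40
Overall dilution factor = 119.67 × 30 × 10 × 12 × 40 = 1.7232 × 10^7
Stock = 87.0 nM × 1.7232 × 10^7 = 1.499 × 10^9 nM = 1.50 M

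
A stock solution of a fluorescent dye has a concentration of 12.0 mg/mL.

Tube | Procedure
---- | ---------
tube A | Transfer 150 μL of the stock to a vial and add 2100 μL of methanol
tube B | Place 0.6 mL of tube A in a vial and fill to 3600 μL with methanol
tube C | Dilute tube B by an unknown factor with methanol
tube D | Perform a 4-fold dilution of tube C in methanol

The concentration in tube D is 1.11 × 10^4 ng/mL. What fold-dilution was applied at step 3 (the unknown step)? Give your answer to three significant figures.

3.00-fold

Step 1: 150 μL + 2100 μL = 2250 μL total → factor 2250/150 = 15
Step 2: 0.6 mL brought to 3600 μL → factor 3.6/0.6 = 6
Step 3: unknown factor x
Step 4: 4-fold → factor 4
Product of known-step factors = 360
Overall factor = 12.0 mg/mL / (1.11 × 10^4 ng/mL) = 1081.1
x = 1081.1 / 360 = 3.00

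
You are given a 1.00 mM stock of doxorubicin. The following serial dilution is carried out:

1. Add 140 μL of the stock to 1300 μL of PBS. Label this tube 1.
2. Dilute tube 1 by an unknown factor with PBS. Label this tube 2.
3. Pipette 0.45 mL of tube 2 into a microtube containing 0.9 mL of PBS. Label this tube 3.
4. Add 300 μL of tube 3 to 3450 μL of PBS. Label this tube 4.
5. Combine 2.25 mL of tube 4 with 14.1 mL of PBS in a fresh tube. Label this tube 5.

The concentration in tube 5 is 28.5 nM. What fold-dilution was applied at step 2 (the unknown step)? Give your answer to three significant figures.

12.5-fold

Step 1: 140 μL + 1300 μL = 1440 μL total → factor 1440/140 = 10.286
Step 2: unknown factor x
Step 3: 0.45 mL + 0.9 mL = 1.35 mL total → factor 1.35/0.45 = 3
Step 4: 300 μL + 3450 μL = 3750 μL total → factor 3750/300 = 12.5
Step 5: 2.25 mL + 14.1 mL = 16.35 mL total → factor 16.35/2.25 = 7.2667
Product of known-step factors = 2802.9
Overall factor = 1.00 mM / (28.5 nM) = 35088
x = 35088 / 2802.9 = 12.5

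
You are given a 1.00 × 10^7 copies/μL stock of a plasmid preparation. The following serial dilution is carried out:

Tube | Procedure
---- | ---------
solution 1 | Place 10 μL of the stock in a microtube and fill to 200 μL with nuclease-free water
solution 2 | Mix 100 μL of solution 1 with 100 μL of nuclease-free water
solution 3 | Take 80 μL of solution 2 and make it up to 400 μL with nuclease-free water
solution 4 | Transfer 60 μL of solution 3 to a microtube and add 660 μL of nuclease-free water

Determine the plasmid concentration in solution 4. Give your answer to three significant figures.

4.17 × 10^3 copies/μL

Step 1: 10 μL brought to 200 μL → factor 200/10 = 20
Step 2: 100 μL + 100 μL = 200 μL total → factor 200/100 = 2
Step 3: 80 μL brought to 400 μL → factor 400/80 = 5
Step 4: 60 μL + 660 μL = 720 μL total → factor 720/60 = 12
Overall dilution factor = 20 × 2 × 5 × 12 = 2400
Final = 1.00 × 10^7 copies/μL / 2400 = 4.17 × 10^3 copies/μL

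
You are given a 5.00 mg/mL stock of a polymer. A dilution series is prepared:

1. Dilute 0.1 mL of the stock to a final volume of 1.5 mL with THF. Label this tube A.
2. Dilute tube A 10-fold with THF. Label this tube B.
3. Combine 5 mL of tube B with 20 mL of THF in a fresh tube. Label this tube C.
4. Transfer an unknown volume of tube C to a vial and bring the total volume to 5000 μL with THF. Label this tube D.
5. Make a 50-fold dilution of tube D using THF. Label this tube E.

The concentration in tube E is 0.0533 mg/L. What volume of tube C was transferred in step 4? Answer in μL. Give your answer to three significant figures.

Step 1: 0.1 mL brought to 1.5 mL → factor 1.5/0.1 = 15
Step 2: 10-fold → factor 10
Step 3: 5 mL + 20 mL = 25 mL total → factor 25/5 = 5
Step 4: v brought to 5000 μL → factor = 5000 μL/v
Step 5: 50-fold → factor 50
Product of known-step factors = 37500
Overall factor = 5.00 mg/mL / (0.0533 mg/L) = 93809
Step-4 factor = 93809 / 37500 = 2.5016
v = 5000 μL / 2.5016 = 2.00 × 10^3 μL

2.00 × 10^3 μL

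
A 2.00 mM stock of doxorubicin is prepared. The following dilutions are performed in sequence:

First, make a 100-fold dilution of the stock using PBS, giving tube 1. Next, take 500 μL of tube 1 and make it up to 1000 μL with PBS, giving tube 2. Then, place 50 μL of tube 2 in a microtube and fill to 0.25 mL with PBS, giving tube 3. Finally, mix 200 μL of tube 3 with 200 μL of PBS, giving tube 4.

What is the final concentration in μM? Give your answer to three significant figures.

1.00 μM

Step 1: 100-fold → factor 100
Step 2: 500 μL brought to 1000 μL → factor 1000/500 = 2
Step 3: 50 μL brought to 0.25 mL → factor 250/50 = 5
Step 4: 200 μL + 200 μL = 400 μL total → factor 400/200 = 2
Overall dilution factor = 100 × 2 × 5 × 2 = 2000
Final = 2.00 mM / 2000 = 0.001000 mM = 1.00 μM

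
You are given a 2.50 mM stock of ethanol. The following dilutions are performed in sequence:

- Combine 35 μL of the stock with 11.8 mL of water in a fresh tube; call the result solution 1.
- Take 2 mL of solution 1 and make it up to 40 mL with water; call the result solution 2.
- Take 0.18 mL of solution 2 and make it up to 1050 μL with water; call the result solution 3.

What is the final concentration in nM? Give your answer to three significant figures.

Step 1: 35 μL + 11.8 mL = 11835 μL total → factor 11835/35 = 338.14
Step 2: 2 mL brought to 40 mL → factor 40/2 = 20
Step 3: 0.18 mL brought to 1050 μL → factor 1.05/0.18 = 5.8333
Overall dilution factor = 338.14 × 20 × 5.8333 = 39450
Final = 2.50 mM / 39450 = 6.337 × 10^-5 mM = 63.4 nM

63.4 nM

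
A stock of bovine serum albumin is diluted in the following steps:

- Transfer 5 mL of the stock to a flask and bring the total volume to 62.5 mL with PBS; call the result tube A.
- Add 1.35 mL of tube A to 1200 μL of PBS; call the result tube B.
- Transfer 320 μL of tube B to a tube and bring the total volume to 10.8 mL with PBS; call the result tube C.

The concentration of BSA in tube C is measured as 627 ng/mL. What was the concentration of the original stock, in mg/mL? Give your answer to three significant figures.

0.500 mg/mL

Step 1: 5 mL brought to 62.5 mL → factor 62.5/5 = 12.5
Step 2: 1.35 mL + 1200 μL = 2.55 mL total → factor 2.55/1.35 = 1.8889
Step 3: 320 μL brought to 10.8 mL → factor 10800/320 = 33.75
Overall dilution factor = 12.5 × 1.8889 × 33.75 = 796.88
Stock = 627 ng/mL × 796.88 = 4.996 × 10^5 ng/mL = 0.500 mg/mL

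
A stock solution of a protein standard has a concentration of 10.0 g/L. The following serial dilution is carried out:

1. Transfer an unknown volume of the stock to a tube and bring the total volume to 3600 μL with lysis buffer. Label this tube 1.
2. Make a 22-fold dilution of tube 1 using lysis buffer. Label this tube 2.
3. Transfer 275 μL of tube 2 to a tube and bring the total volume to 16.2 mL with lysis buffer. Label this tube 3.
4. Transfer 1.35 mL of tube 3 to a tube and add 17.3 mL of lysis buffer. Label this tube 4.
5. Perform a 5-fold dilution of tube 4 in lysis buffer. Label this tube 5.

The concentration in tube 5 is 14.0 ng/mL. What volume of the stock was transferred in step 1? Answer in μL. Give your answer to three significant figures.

451 μL

Step 1: v brought to 3600 μL → factor = 3600 μL/v
Step 2: 22-fold → factor 22
Step 3: 275 μL brought to 16.2 mL → factor 16200/275 = 58.909
Step 4: 1.35 mL + 17.3 mL = 18.65 mL total → factor 18.65/1.35 = 13.815
Step 5: 5-fold → factor 5
Product of known-step factors = 89520
Overall factor = 10.0 g/L / (14.0 ng/mL) = 7.1429 × 10^5
Step-1 factor = 7.1429 × 10^5 / 89520 = 7.9791
v = 3600 μL / 7.9791 = 451 μL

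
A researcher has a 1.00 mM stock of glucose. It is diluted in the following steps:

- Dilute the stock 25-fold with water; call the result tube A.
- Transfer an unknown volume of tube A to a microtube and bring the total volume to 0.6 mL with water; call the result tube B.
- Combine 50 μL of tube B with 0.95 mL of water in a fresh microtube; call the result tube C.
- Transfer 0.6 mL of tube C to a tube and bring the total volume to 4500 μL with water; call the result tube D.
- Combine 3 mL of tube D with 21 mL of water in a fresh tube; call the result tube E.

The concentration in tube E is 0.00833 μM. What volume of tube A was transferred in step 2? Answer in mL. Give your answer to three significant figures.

Step 1: 25-fold → factor 25
Step 2: v brought to 0.6 mL → factor = 0.6 mL/v
Step 3: 50 μL + 0.95 mL = 1000 μL total → factor 1000/50 = 20
Step 4: 0.6 mL brought to 4500 μL → factor 4.5/0.6 = 7.5
Step 5: 3 mL + 21 mL = 24 mL total → factor 24/3 = 8
Product of known-step factors = 30000
Overall factor = 1.00 mM / (0.00833 μM) = 1.2005 × 10^5
Step-2 factor = 1.2005 × 10^5 / 30000 = 4.0016
v = 0.6 mL / 4.0016 = 0.150 mL

0.150 mL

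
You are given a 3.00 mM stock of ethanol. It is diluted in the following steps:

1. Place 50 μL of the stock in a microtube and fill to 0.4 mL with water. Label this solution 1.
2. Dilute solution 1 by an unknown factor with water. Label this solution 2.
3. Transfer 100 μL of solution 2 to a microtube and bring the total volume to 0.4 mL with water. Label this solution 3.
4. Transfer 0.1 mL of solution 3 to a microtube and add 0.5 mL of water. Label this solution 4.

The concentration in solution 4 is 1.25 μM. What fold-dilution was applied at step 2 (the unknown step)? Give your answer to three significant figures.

12.5-fold

Step 1: 50 μL brought to 0.4 mL → factor 400/50 = 8
Step 2: unknown factor x
Step 3: 100 μL brought to 0.4 mL → factor 400/100 = 4
Step 4: 0.1 mL + 0.5 mL = 0.6 mL total → factor 0.6/0.1 = 6
Product of known-step factors = 192
Overall factor = 3.00 mM / (1.25 μM) = 2400
x = 2400 / 192 = 12.5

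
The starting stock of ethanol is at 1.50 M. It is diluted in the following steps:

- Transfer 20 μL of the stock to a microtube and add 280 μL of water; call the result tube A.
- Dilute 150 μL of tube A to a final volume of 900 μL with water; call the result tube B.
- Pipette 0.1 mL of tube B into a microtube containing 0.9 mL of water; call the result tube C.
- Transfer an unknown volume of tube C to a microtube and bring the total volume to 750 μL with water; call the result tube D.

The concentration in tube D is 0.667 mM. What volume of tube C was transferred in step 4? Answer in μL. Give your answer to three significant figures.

Step 1: 20 μL + 280 μL = 300 μL total → factor 300/20 = 15
Step 2: 150 μL brought to 900 μL → factor 900/150 = 6
Step 3: 0.1 mL + 0.9 mL = 1 mL total → factor 1/0.1 = 10
Step 4: v brought to 750 μL → factor = 750 μL/v
Product of known-step factors = 900
Overall factor = 1.50 M / (0.667 mM) = 2248.9
Step-4 factor = 2248.9 / 900 = 2.4988
v = 750 μL / 2.4988 = 300 μL

300 μL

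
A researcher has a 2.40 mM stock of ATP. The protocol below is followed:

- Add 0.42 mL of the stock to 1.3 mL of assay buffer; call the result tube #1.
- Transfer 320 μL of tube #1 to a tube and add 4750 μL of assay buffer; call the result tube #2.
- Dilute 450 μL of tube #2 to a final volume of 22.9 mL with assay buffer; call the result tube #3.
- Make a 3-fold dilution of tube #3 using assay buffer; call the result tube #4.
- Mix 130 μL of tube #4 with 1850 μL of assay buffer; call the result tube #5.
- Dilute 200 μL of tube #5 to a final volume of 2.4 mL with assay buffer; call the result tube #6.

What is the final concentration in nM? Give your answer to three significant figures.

1.33 nM

Step 1: 0.42 mL + 1.3 mL = 1.72 mL total → factor 1.72/0.42 = 4.0952
Step 2: 320 μL + 4750 μL = 5070 μL total → factor 5070/320 = 15.844
Step 3: 450 μL brought to 22.9 mL → factor 22900/450 = 50.889
Step 4: 3-fold → factor 3
Step 5: 130 μL + 1850 μL = 1980 μL total → factor 1980/130 = 15.231
Step 6: 200 μL brought to 2.4 mL → factor 2400/200 = 12
Overall dilution factor = 4.0952 × 15.844 × 50.889 × 3 × 15.231 × 12 = 1.8104 × 10^6
Final = 2.40 mM / 1.8104 × 10^6 = 1.326 × 10^-6 mM = 1.33 nM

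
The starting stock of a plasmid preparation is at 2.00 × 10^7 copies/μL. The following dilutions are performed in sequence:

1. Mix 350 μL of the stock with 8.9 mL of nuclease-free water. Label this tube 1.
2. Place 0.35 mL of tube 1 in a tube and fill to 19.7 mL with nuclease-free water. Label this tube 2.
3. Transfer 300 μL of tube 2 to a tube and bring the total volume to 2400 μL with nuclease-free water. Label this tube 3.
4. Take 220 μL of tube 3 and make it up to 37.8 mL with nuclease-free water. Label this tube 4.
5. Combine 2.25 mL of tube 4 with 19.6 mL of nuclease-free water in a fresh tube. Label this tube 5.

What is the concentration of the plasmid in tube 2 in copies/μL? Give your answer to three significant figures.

1.34 × 10^4 copies/μL

Step 1: 350 μL + 8.9 mL = 9250 μL total → factor 9250/350 = 26.429
Step 2: 0.35 mL brought to 19.7 mL → factor 19.7/0.35 = 56.286
Dilution factor through tube 2 = 26.429 × 56.286 = 1487.6
[tube 2] = 2.00 × 10^7 copies/μL / 1487.6 = 1.34 × 10^4 copies/μL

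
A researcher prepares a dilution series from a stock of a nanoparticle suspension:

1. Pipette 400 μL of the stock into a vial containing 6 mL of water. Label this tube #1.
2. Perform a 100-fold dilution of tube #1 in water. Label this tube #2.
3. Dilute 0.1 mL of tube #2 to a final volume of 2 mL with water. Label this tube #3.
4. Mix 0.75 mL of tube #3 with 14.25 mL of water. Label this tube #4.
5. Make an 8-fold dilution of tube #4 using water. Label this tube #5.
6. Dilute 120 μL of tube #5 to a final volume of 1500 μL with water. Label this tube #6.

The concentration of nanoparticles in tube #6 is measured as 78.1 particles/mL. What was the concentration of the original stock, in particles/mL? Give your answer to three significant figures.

5.00 × 10^9 particles/mL

Step 1: 400 μL + 6 mL = 6400 μL total → factor 6400/400 = 16
Step 2: 100-fold → factor 100
Step 3: 0.1 mL brought to 2 mL → factor 2/0.1 = 20
Step 4: 0.75 mL + 14.25 mL = 15 mL total → factor 15/0.75 = 20
Step 5: 8-fold → factor 8
Step 6: 120 μL brought to 1500 μL → factor 1500/120 = 12.5
Overall dilution factor = 16 × 100 × 20 × 20 × 8 × 12.5 = 6.4 × 10^7
Stock = 78.1 particles/mL × 6.4 × 10^7 = 5.00 × 10^9 particles/mL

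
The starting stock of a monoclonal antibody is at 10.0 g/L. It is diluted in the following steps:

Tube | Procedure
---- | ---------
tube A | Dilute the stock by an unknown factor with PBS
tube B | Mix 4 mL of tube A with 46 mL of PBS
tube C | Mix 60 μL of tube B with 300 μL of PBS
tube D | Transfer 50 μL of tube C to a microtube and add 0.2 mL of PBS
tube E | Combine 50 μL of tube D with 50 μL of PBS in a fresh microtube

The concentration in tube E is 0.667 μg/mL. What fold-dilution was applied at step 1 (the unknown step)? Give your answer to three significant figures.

20.0-fold

Step 1: unknown factor x
Step 2: 4 mL + 46 mL = 50 mL total → factor 50/4 = 12.5
Step 3: 60 μL + 300 μL = 360 μL total → factor 360/60 = 6
Step 4: 50 μL + 0.2 mL = 250 μL total → factor 250/50 = 5
Step 5: 50 μL + 50 μL = 100 μL total → factor 100/50 = 2
Product of known-step factors = 750
Overall factor = 10.0 g/L / (0.667 μg/mL) = 14993
x = 14993 / 750 = 20.0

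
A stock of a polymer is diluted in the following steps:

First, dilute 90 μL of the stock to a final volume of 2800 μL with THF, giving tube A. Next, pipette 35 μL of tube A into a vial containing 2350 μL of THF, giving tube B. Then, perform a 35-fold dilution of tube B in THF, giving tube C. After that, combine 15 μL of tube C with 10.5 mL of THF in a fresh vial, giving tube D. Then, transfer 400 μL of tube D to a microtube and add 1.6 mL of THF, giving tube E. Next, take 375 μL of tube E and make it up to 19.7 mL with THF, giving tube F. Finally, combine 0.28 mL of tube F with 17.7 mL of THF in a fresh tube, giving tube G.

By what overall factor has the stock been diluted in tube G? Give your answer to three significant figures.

Step 1: 90 μL brought to 2800 μL → factor 2800/90 = 31.111
Step 2: 35 μL + 2350 μL = 2385 μL total → factor 2385/35 = 68.143
Step 3: 35-fold → factor 35
Step 4: 15 μL + 10.5 mL = 10515 μL total → factor 10515/15 = 701
Step 5: 400 μL + 1.6 mL = 2000 μL total → factor 2000/400 = 5
Step 6: 375 μL brought to 19.7 mL → factor 19700/375 = 52.533
Step 7: 0.28 mL + 17.7 mL = 17.98 mL total → factor 17.98/0.28 = 64.214
Overall dilution factor = 31.111 × 68.143 × 35 × 701 × 5 × 52.533 × 64.214 = 8.7732 × 10^11

8.77 × 10^11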